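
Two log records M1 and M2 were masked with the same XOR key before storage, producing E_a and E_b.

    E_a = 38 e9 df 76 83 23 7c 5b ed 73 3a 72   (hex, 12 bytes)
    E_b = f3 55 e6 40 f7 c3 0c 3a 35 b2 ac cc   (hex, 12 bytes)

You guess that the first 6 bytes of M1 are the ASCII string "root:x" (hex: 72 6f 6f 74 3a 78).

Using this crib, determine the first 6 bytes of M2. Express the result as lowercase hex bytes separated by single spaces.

First, E_a ⊕ E_b = (M1 ⊕ K) ⊕ (M2 ⊕ K) = M1 ⊕ M2, so the key drops out. Then M2 = (M1 ⊕ M2) ⊕ M1 over the first 6 bytes.
byte 0: (38 xor f3) xor 72 = cb xor 72 = b9
byte 1: (e9 xor 55) xor 6f = bc xor 6f = d3
byte 2: (df xor e6) xor 6f = 39 xor 6f = 56
byte 3: (76 xor 40) xor 74 = 36 xor 74 = 42
byte 4: (83 xor f7) xor 3a = 74 xor 3a = 4e
byte 5: (23 xor c3) xor 78 = e0 xor 78 = 98

b9 d3 56 42 4e 98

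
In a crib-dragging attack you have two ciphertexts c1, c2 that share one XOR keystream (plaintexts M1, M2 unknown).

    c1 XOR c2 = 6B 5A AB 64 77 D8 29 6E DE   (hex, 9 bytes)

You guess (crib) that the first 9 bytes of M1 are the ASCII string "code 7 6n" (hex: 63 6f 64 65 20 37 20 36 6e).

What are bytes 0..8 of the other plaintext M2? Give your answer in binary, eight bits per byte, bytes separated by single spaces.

Since c1 ⊕ c2 = M1 ⊕ M2, XORing with the guessed M1 bytes yields the corresponding M2 bytes: M2 = (c1 ⊕ c2) ⊕ M1.
01101011 ⊕ 01100011 = 00001000
01011010 ⊕ 01101111 = 00110101
10101011 ⊕ 01100100 = 11001111
01100100 ⊕ 01100101 = 00000001
01110111 ⊕ 00100000 = 01010111
11011000 ⊕ 00110111 = 11101111
00101001 ⊕ 00100000 = 00001001
01101110 ⊕ 00110110 = 01011000
11011110 ⊕ 01101110 = 10110000

00001000 00110101 11001111 00000001 01010111 11101111 00001001 01011000 10110000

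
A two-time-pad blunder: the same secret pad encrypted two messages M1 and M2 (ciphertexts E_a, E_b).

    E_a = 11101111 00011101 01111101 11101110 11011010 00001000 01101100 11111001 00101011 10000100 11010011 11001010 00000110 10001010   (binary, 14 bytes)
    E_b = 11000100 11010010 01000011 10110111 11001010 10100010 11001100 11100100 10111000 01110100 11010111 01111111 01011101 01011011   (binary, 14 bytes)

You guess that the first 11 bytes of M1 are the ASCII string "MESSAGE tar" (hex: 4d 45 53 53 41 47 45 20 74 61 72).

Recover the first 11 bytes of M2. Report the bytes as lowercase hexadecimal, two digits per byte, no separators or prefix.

668a6d0a51ede53de79176

First, E_a ⊕ E_b = (M1 ⊕ K) ⊕ (M2 ⊕ K) = M1 ⊕ M2, so the key drops out. Then M2 = (M1 ⊕ M2) ⊕ M1 over the first 11 bytes.
byte 0: (ef ⊕ c4) ⊕ 4d = 2b ⊕ 4d = 66
byte 1: (1d ⊕ d2) ⊕ 45 = cf ⊕ 45 = 8a
byte 2: (7d ⊕ 43) ⊕ 53 = 3e ⊕ 53 = 6d
byte 3: (ee ⊕ b7) ⊕ 53 = 59 ⊕ 53 = 0a
byte 4: (da ⊕ ca) ⊕ 41 = 10 ⊕ 41 = 51
byte 5: (08 ⊕ a2) ⊕ 47 = aa ⊕ 47 = ed
byte 6: (6c ⊕ cc) ⊕ 45 = a0 ⊕ 45 = e5
byte 7: (f9 ⊕ e4) ⊕ 20 = 1d ⊕ 20 = 3d
byte 8: (2b ⊕ b8) ⊕ 74 = 93 ⊕ 74 = e7
byte 9: (84 ⊕ 74) ⊕ 61 = f0 ⊕ 61 = 91
byte 10: (d3 ⊕ d7) ⊕ 72 = 04 ⊕ 72 = 76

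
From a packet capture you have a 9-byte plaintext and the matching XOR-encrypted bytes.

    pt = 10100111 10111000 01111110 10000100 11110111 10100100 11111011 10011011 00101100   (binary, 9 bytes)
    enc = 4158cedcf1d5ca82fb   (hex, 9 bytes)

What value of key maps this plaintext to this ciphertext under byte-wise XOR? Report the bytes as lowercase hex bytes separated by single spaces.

e6 e0 b0 58 06 71 31 19 d7

Since enc = pt ⊕ key, XORing both sides with pt gives key = pt ⊕ enc.
a7 xor 41 = e6
b8 xor 58 = e0
7e xor ce = b0
84 xor dc = 58
f7 xor f1 = 06
a4 xor d5 = 71
fb xor ca = 31
9b xor 82 = 19
2c xor fb = d7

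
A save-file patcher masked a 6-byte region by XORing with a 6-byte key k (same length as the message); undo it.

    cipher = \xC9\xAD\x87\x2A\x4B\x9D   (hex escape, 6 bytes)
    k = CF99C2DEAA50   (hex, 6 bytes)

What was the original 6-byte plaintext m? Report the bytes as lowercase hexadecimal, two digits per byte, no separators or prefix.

XOR is its own inverse, so applying the key byte-wise gives the result directly.
c9 ⊕ cf = 06
ad ⊕ 99 = 34
87 ⊕ c2 = 45
2a ⊕ de = f4
4b ⊕ aa = e1
9d ⊕ 50 = cd

063445f4e1cd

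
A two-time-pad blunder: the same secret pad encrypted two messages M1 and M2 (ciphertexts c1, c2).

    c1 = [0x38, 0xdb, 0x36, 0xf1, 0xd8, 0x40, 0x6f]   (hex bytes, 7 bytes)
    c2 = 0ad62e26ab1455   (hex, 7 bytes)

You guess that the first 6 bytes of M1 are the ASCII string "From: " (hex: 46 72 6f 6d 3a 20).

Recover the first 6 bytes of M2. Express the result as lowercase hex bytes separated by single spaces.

74 7f 77 ba 49 74

First, c1 ⊕ c2 = (M1 ⊕ K) ⊕ (M2 ⊕ K) = M1 ⊕ M2, so the key drops out. Then M2 = (M1 ⊕ M2) ⊕ M1 over the first 6 bytes.
byte 0: (38 xor 0a) xor 46 = 32 xor 46 = 74
byte 1: (db xor d6) xor 72 = 0d xor 72 = 7f
byte 2: (36 xor 2e) xor 6f = 18 xor 6f = 77
byte 3: (f1 xor 26) xor 6d = d7 xor 6d = ba
byte 4: (d8 xor ab) xor 3a = 73 xor 3a = 49
byte 5: (40 xor 14) xor 20 = 54 xor 20 = 74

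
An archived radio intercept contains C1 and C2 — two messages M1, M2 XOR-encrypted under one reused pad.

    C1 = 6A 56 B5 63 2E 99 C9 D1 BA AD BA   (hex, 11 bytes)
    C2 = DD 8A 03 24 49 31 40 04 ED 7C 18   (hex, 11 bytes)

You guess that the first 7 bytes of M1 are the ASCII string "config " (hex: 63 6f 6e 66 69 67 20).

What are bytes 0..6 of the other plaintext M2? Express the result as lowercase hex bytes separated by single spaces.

d4 b3 d8 21 0e cf a9

First, C1 ⊕ C2 = (M1 ⊕ K) ⊕ (M2 ⊕ K) = M1 ⊕ M2, so the key drops out. Then M2 = (M1 ⊕ M2) ⊕ M1 over the first 7 bytes.
byte 0: (6a ⊕ dd) ⊕ 63 = b7 ⊕ 63 = d4
byte 1: (56 ⊕ 8a) ⊕ 6f = dc ⊕ 6f = b3
byte 2: (b5 ⊕ 03) ⊕ 6e = b6 ⊕ 6e = d8
byte 3: (63 ⊕ 24) ⊕ 66 = 47 ⊕ 66 = 21
byte 4: (2e ⊕ 49) ⊕ 69 = 67 ⊕ 69 = 0e
byte 5: (99 ⊕ 31) ⊕ 67 = a8 ⊕ 67 = cf
byte 6: (c9 ⊕ 40) ⊕ 20 = 89 ⊕ 20 = a9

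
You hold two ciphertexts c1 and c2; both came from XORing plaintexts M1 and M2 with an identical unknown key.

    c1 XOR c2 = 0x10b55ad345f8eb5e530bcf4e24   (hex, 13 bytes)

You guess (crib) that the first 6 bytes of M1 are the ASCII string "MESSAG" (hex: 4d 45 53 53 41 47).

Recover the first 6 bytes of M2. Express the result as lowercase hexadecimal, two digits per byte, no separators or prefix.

Since c1 ⊕ c2 = M1 ⊕ M2, XORing with the guessed M1 bytes yields the corresponding M2 bytes: M2 = (c1 ⊕ c2) ⊕ M1.
10 ^ 4d = 5d
b5 ^ 45 = f0
5a ^ 53 = 09
d3 ^ 53 = 80
45 ^ 41 = 04
f8 ^ 47 = bf

5df0098004bf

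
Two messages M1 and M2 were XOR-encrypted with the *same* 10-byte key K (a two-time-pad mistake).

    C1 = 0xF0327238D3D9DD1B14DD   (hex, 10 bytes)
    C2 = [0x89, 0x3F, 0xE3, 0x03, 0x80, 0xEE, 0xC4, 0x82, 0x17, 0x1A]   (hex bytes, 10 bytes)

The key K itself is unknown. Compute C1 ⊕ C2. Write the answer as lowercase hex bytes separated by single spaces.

C1 ⊕ C2 = (M1 ⊕ K) ⊕ (M2 ⊕ K) = M1 ⊕ M2 — the shared key cancels under XOR.
byte 0: f0 XOR 89 = 79
byte 1: 32 XOR 3f = 0d
byte 2: 72 XOR e3 = 91
byte 3: 38 XOR 03 = 3b
byte 4: d3 XOR 80 = 53
byte 5: d9 XOR ee = 37
byte 6: dd XOR c4 = 19
byte 7: 1b XOR 82 = 99
byte 8: 14 XOR 17 = 03
byte 9: dd XOR 1a = c7

79 0d 91 3b 53 37 19 99 03 c7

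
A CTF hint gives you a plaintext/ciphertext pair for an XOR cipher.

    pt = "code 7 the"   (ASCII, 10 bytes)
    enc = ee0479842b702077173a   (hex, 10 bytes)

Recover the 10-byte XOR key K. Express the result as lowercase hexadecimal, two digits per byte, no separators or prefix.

8d6b1de10b4700037f5f

Since enc = pt ⊕ K, XORing both sides with pt gives K = pt ⊕ enc.
byte 0: 63 XOR ee = 8d
byte 1: 6f XOR 04 = 6b
byte 2: 64 XOR 79 = 1d
byte 3: 65 XOR 84 = e1
byte 4: 20 XOR 2b = 0b
byte 5: 37 XOR 70 = 47
byte 6: 20 XOR 20 = 00
byte 7: 74 XOR 77 = 03
byte 8: 68 XOR 17 = 7f
byte 9: 65 XOR 3a = 5f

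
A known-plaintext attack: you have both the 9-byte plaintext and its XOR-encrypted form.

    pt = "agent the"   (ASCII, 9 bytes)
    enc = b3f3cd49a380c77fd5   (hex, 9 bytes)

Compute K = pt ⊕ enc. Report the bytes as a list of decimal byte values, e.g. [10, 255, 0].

[210, 148, 168, 39, 215, 160, 179, 23, 176]

Since enc = pt ⊕ K, XORing both sides with pt gives K = pt ⊕ enc.
61 ^ b3 = d2
67 ^ f3 = 94
65 ^ cd = a8
6e ^ 49 = 27
74 ^ a3 = d7
20 ^ 80 = a0
74 ^ c7 = b3
68 ^ 7f = 17
65 ^ d5 = b0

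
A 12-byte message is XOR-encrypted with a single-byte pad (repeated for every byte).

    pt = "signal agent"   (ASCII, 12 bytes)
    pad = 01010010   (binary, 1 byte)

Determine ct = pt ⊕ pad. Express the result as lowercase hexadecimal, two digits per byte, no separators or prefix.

213b353c333e723335373c26

The 1-byte key repeats, so the effective keystream is 52 52 52 52 52 52 52 52 52 52 52 52.
byte 0: 73 XOR 52 = 21
byte 1: 69 XOR 52 = 3b
byte 2: 67 XOR 52 = 35
byte 3: 6e XOR 52 = 3c
byte 4: 61 XOR 52 = 33
byte 5: 6c XOR 52 = 3e
byte 6: 20 XOR 52 = 72
byte 7: 61 XOR 52 = 33
byte 8: 67 XOR 52 = 35
byte 9: 65 XOR 52 = 37
byte 10: 6e XOR 52 = 3c
byte 11: 74 XOR 52 = 26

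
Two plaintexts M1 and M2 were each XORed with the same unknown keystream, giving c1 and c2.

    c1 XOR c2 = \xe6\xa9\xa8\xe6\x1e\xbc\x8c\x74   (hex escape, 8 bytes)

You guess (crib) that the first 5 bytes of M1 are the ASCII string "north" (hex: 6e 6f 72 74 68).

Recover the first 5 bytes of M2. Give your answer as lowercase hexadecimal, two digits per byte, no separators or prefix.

88c6da9276

Since c1 ⊕ c2 = M1 ⊕ M2, XORing with the guessed M1 bytes yields the corresponding M2 bytes: M2 = (c1 ⊕ c2) ⊕ M1.
byte 0: e6 XOR 6e = 88
byte 1: a9 XOR 6f = c6
byte 2: a8 XOR 72 = da
byte 3: e6 XOR 74 = 92
byte 4: 1e XOR 68 = 76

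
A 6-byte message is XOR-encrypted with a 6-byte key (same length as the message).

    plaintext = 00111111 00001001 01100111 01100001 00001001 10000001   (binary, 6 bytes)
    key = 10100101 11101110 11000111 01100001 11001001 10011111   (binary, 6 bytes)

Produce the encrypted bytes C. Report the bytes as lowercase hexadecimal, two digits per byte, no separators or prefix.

9ae7a000c01e

3f ⊕ a5 = 9a
09 ⊕ ee = e7
67 ⊕ c7 = a0
61 ⊕ 61 = 00
09 ⊕ c9 = c0
81 ⊕ 9f = 1e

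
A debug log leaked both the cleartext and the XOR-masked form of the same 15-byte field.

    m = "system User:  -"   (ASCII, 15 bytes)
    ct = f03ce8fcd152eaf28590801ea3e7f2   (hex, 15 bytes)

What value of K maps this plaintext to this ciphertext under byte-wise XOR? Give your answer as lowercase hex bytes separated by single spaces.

83 45 9b 88 b4 3f ca a7 f6 f5 f2 24 83 c7 df

Since ct = m ⊕ K, XORing both sides with m gives K = m ⊕ ct.
73 ^ f0 = 83
79 ^ 3c = 45
73 ^ e8 = 9b
74 ^ fc = 88
65 ^ d1 = b4
6d ^ 52 = 3f
20 ^ ea = ca
55 ^ f2 = a7
73 ^ 85 = f6
65 ^ 90 = f5
72 ^ 80 = f2
3a ^ 1e = 24
20 ^ a3 = 83
20 ^ e7 = c7
2d ^ f2 = df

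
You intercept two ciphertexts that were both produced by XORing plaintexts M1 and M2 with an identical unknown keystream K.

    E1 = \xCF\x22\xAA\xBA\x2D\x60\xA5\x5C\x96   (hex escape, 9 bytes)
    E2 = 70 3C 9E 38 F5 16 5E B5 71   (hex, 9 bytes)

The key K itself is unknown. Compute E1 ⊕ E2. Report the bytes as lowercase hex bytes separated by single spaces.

E1 ⊕ E2 = (M1 ⊕ K) ⊕ (M2 ⊕ K) = M1 ⊕ M2 — the shared key cancels under XOR.
207 xor 112 = 191
 34 xor  60 =  30
170 xor 158 =  52
186 xor  56 = 130
 45 xor 245 = 216
 96 xor  22 = 118
165 xor  94 = 251
 92 xor 181 = 233
150 xor 113 = 231

bf 1e 34 82 d8 76 fb e9 e7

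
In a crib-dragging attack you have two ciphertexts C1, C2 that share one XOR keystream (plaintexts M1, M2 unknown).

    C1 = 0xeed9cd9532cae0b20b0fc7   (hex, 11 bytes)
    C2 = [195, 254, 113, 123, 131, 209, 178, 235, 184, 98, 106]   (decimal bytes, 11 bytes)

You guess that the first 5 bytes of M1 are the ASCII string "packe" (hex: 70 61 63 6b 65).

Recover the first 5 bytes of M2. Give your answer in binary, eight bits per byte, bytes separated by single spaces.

01011101 01000110 11011111 10000101 11010100

First, C1 ⊕ C2 = (M1 ⊕ K) ⊕ (M2 ⊕ K) = M1 ⊕ M2, so the key drops out. Then M2 = (M1 ⊕ M2) ⊕ M1 over the first 5 bytes.
byte 0: (ee xor c3) xor 70 = 2d xor 70 = 5d
byte 1: (d9 xor fe) xor 61 = 27 xor 61 = 46
byte 2: (cd xor 71) xor 63 = bc xor 63 = df
byte 3: (95 xor 7b) xor 6b = ee xor 6b = 85
byte 4: (32 xor 83) xor 65 = b1 xor 65 = d4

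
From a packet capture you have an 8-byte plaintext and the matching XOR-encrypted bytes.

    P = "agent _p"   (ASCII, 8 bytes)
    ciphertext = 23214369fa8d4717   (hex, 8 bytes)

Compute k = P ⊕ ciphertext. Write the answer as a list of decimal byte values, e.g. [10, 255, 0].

Since ciphertext = P ⊕ k, XORing both sides with P gives k = P ⊕ ciphertext.
byte 0: 61 ^ 23 = 42
byte 1: 67 ^ 21 = 46
byte 2: 65 ^ 43 = 26
byte 3: 6e ^ 69 = 07
byte 4: 74 ^ fa = 8e
byte 5: 20 ^ 8d = ad
byte 6: 5f ^ 47 = 18
byte 7: 70 ^ 17 = 67

[66, 70, 38, 7, 142, 173, 24, 103]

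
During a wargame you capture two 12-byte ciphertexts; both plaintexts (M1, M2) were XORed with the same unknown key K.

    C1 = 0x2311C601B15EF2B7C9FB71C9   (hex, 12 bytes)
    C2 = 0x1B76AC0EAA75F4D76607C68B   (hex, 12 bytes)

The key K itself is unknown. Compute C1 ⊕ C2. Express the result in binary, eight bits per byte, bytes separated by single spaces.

00111000 01100111 01101010 00001111 00011011 00101011 00000110 01100000 10101111 11111100 10110111 01000010

C1 ⊕ C2 = (M1 ⊕ K) ⊕ (M2 ⊕ K) = M1 ⊕ M2 — the shared key cancels under XOR.
byte 0:  35 XOR  27 =  56
byte 1:  17 XOR 118 = 103
byte 2: 198 XOR 172 = 106
byte 3:   1 XOR  14 =  15
byte 4: 177 XOR 170 =  27
byte 5:  94 XOR 117 =  43
byte 6: 242 XOR 244 =   6
byte 7: 183 XOR 215 =  96
byte 8: 201 XOR 102 = 175
byte 9: 251 XOR   7 = 252
byte 10: 113 XOR 198 = 183
byte 11: 201 XOR 139 =  66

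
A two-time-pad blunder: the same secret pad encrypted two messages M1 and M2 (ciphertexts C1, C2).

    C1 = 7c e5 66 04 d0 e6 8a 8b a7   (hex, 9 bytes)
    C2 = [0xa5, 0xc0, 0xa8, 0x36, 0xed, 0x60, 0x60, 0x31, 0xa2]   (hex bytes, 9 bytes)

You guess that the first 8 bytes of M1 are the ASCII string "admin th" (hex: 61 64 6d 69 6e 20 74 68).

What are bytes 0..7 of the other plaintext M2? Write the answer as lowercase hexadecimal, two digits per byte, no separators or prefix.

First, C1 ⊕ C2 = (M1 ⊕ K) ⊕ (M2 ⊕ K) = M1 ⊕ M2, so the key drops out. Then M2 = (M1 ⊕ M2) ⊕ M1 over the first 8 bytes.
byte 0: (7c ^ a5) ^ 61 = d9 ^ 61 = b8
byte 1: (e5 ^ c0) ^ 64 = 25 ^ 64 = 41
byte 2: (66 ^ a8) ^ 6d = ce ^ 6d = a3
byte 3: (04 ^ 36) ^ 69 = 32 ^ 69 = 5b
byte 4: (d0 ^ ed) ^ 6e = 3d ^ 6e = 53
byte 5: (e6 ^ 60) ^ 20 = 86 ^ 20 = a6
byte 6: (8a ^ 60) ^ 74 = ea ^ 74 = 9e
byte 7: (8b ^ 31) ^ 68 = ba ^ 68 = d2

b841a35b53a69ed2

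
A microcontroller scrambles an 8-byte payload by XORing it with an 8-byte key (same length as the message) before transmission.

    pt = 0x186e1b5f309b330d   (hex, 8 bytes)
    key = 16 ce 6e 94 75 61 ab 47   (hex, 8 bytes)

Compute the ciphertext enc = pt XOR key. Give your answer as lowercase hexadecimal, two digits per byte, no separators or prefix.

18 ^ 16 = 0e
6e ^ ce = a0
1b ^ 6e = 75
5f ^ 94 = cb
30 ^ 75 = 45
9b ^ 61 = fa
33 ^ ab = 98
0d ^ 47 = 4a

0ea075cb45fa984a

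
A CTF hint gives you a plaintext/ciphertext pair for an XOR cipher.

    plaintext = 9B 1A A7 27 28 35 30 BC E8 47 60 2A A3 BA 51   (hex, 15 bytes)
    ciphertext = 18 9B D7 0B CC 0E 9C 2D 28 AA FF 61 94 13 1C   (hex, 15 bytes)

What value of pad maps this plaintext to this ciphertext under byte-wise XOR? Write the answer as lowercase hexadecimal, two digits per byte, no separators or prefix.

8381702ce43bac91c0ed9f4b37a94d

Since ciphertext = plaintext ⊕ pad, XORing both sides with plaintext gives pad = plaintext ⊕ ciphertext.
byte 0: 10011011 XOR 00011000 = 10000011
byte 1: 00011010 XOR 10011011 = 10000001
byte 2: 10100111 XOR 11010111 = 01110000
byte 3: 00100111 XOR 00001011 = 00101100
byte 4: 00101000 XOR 11001100 = 11100100
byte 5: 00110101 XOR 00001110 = 00111011
byte 6: 00110000 XOR 10011100 = 10101100
byte 7: 10111100 XOR 00101101 = 10010001
byte 8: 11101000 XOR 00101000 = 11000000
byte 9: 01000111 XOR 10101010 = 11101101
byte 10: 01100000 XOR 11111111 = 10011111
byte 11: 00101010 XOR 01100001 = 01001011
byte 12: 10100011 XOR 10010100 = 00110111
byte 13: 10111010 XOR 00010011 = 10101001
byte 14: 01010001 XOR 00011100 = 01001101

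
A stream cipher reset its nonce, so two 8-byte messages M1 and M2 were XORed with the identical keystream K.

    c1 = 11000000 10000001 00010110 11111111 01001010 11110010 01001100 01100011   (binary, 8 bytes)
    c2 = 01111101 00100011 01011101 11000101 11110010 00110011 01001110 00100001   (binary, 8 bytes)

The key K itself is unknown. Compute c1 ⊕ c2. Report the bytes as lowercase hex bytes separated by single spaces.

bd a2 4b 3a b8 c1 02 42

c1 ⊕ c2 = (M1 ⊕ K) ⊕ (M2 ⊕ K) = M1 ⊕ M2 — the shared key cancels under XOR.
byte 0: c0 XOR 7d = bd
byte 1: 81 XOR 23 = a2
byte 2: 16 XOR 5d = 4b
byte 3: ff XOR c5 = 3a
byte 4: 4a XOR f2 = b8
byte 5: f2 XOR 33 = c1
byte 6: 4c XOR 4e = 02
byte 7: 63 XOR 21 = 42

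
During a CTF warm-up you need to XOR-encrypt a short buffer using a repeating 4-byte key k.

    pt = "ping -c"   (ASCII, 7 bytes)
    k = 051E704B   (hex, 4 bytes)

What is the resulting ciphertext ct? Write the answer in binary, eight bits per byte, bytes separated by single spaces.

01110101 01110111 00011110 00101100 00100101 00110011 00010011

The 4-byte key repeats, so the effective keystream is 05 1e 70 4b 05 1e 70.
byte 0: 70 XOR 05 = 75
byte 1: 69 XOR 1e = 77
byte 2: 6e XOR 70 = 1e
byte 3: 67 XOR 4b = 2c
byte 4: 20 XOR 05 = 25
byte 5: 2d XOR 1e = 33
byte 6: 63 XOR 70 = 13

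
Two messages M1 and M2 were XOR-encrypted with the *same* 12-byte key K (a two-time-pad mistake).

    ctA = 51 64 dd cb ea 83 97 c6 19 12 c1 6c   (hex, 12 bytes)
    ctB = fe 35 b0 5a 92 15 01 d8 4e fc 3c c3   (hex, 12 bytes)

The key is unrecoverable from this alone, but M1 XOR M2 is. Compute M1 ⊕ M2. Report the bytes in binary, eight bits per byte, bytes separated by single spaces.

ctA ⊕ ctB = (M1 ⊕ K) ⊕ (M2 ⊕ K) = M1 ⊕ M2 — the shared key cancels under XOR.
byte 0: 01010001 ^ 11111110 = 10101111
byte 1: 01100100 ^ 00110101 = 01010001
byte 2: 11011101 ^ 10110000 = 01101101
byte 3: 11001011 ^ 01011010 = 10010001
byte 4: 11101010 ^ 10010010 = 01111000
byte 5: 10000011 ^ 00010101 = 10010110
byte 6: 10010111 ^ 00000001 = 10010110
byte 7: 11000110 ^ 11011000 = 00011110
byte 8: 00011001 ^ 01001110 = 01010111
byte 9: 00010010 ^ 11111100 = 11101110
byte 10: 11000001 ^ 00111100 = 11111101
byte 11: 01101100 ^ 11000011 = 10101111

10101111 01010001 01101101 10010001 01111000 10010110 10010110 00011110 01010111 11101110 11111101 10101111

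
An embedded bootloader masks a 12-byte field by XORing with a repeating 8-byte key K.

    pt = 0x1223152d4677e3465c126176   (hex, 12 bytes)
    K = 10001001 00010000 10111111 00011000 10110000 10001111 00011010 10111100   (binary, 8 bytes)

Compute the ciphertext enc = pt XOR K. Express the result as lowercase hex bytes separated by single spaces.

9b 33 aa 35 f6 f8 f9 fa d5 02 de 6e

The 8-byte key repeats, so the effective keystream is 89 10 bf 18 b0 8f 1a bc 89 10 bf 18.
byte 0: 12 XOR 89 = 9b
byte 1: 23 XOR 10 = 33
byte 2: 15 XOR bf = aa
byte 3: 2d XOR 18 = 35
byte 4: 46 XOR b0 = f6
byte 5: 77 XOR 8f = f8
byte 6: e3 XOR 1a = f9
byte 7: 46 XOR bc = fa
byte 8: 5c XOR 89 = d5
byte 9: 12 XOR 10 = 02
byte 10: 61 XOR bf = de
byte 11: 76 XOR 18 = 6e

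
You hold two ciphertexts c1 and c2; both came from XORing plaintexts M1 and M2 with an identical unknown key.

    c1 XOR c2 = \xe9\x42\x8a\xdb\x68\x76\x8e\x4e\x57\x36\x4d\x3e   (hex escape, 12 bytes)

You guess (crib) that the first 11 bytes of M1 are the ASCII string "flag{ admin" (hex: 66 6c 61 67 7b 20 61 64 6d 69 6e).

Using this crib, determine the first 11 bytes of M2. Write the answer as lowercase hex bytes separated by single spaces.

Since c1 ⊕ c2 = M1 ⊕ M2, XORing with the guessed M1 bytes yields the corresponding M2 bytes: M2 = (c1 ⊕ c2) ⊕ M1.
byte 0: 11101001 XOR 01100110 = 10001111
byte 1: 01000010 XOR 01101100 = 00101110
byte 2: 10001010 XOR 01100001 = 11101011
byte 3: 11011011 XOR 01100111 = 10111100
byte 4: 01101000 XOR 01111011 = 00010011
byte 5: 01110110 XOR 00100000 = 01010110
byte 6: 10001110 XOR 01100001 = 11101111
byte 7: 01001110 XOR 01100100 = 00101010
byte 8: 01010111 XOR 01101101 = 00111010
byte 9: 00110110 XOR 01101001 = 01011111
byte 10: 01001101 XOR 01101110 = 00100011

8f 2e eb bc 13 56 ef 2a 3a 5f 23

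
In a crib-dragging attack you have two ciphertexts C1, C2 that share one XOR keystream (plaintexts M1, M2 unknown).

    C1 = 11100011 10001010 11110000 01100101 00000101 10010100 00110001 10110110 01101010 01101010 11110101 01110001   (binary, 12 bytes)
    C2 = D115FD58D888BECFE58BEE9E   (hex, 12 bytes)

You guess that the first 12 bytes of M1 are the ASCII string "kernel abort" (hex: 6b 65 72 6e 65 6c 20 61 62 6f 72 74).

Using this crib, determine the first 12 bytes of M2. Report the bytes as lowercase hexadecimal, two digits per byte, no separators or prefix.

59fa7f53b870af18ed8e699b

First, C1 ⊕ C2 = (M1 ⊕ K) ⊕ (M2 ⊕ K) = M1 ⊕ M2, so the key drops out. Then M2 = (M1 ⊕ M2) ⊕ M1 over the first 12 bytes.
byte 0: (e3 ^ d1) ^ 6b = 32 ^ 6b = 59
byte 1: (8a ^ 15) ^ 65 = 9f ^ 65 = fa
byte 2: (f0 ^ fd) ^ 72 = 0d ^ 72 = 7f
byte 3: (65 ^ 58) ^ 6e = 3d ^ 6e = 53
byte 4: (05 ^ d8) ^ 65 = dd ^ 65 = b8
byte 5: (94 ^ 88) ^ 6c = 1c ^ 6c = 70
byte 6: (31 ^ be) ^ 20 = 8f ^ 20 = af
byte 7: (b6 ^ cf) ^ 61 = 79 ^ 61 = 18
byte 8: (6a ^ e5) ^ 62 = 8f ^ 62 = ed
byte 9: (6a ^ 8b) ^ 6f = e1 ^ 6f = 8e
byte 10: (f5 ^ ee) ^ 72 = 1b ^ 72 = 69
byte 11: (71 ^ 9e) ^ 74 = ef ^ 74 = 9b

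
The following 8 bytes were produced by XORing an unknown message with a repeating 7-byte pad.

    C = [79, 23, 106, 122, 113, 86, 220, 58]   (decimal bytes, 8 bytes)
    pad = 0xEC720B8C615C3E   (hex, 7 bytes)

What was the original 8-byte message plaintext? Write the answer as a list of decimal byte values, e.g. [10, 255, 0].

[163, 101, 97, 246, 16, 10, 226, 214]

The 7-byte key repeats, so the effective keystream is ec 72 0b 8c 61 5c 3e ec.
byte 0:  79 XOR 236 = 163
byte 1:  23 XOR 114 = 101
byte 2: 106 XOR  11 =  97
byte 3: 122 XOR 140 = 246
byte 4: 113 XOR  97 =  16
byte 5:  86 XOR  92 =  10
byte 6: 220 XOR  62 = 226
byte 7:  58 XOR 236 = 214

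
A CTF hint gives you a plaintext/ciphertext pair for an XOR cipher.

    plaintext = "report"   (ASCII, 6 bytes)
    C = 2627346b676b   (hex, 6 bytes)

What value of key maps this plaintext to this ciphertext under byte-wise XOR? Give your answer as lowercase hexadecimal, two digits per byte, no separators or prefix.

54424404151f

Since C = plaintext ⊕ key, XORing both sides with plaintext gives key = plaintext ⊕ C.
72 xor 26 = 54
65 xor 27 = 42
70 xor 34 = 44
6f xor 6b = 04
72 xor 67 = 15
74 xor 6b = 1f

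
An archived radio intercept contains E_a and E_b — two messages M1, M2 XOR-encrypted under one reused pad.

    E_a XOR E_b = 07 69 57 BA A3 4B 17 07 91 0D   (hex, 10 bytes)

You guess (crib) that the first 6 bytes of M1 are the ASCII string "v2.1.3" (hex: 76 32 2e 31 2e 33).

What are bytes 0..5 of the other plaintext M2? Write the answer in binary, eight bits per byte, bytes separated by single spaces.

Since E_a ⊕ E_b = M1 ⊕ M2, XORing with the guessed M1 bytes yields the corresponding M2 bytes: M2 = (E_a ⊕ E_b) ⊕ M1.
07 ^ 76 = 71
69 ^ 32 = 5b
57 ^ 2e = 79
ba ^ 31 = 8b
a3 ^ 2e = 8d
4b ^ 33 = 78

01110001 01011011 01111001 10001011 10001101 01111000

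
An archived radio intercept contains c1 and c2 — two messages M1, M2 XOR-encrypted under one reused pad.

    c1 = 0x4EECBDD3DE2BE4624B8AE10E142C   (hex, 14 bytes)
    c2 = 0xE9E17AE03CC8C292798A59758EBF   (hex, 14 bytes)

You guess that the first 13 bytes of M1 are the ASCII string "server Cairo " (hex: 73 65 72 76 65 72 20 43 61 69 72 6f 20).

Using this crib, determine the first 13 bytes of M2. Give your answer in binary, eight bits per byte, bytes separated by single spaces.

First, c1 ⊕ c2 = (M1 ⊕ K) ⊕ (M2 ⊕ K) = M1 ⊕ M2, so the key drops out. Then M2 = (M1 ⊕ M2) ⊕ M1 over the first 13 bytes.
byte 0: (4e ^ e9) ^ 73 = a7 ^ 73 = d4
byte 1: (ec ^ e1) ^ 65 = 0d ^ 65 = 68
byte 2: (bd ^ 7a) ^ 72 = c7 ^ 72 = b5
byte 3: (d3 ^ e0) ^ 76 = 33 ^ 76 = 45
byte 4: (de ^ 3c) ^ 65 = e2 ^ 65 = 87
byte 5: (2b ^ c8) ^ 72 = e3 ^ 72 = 91
byte 6: (e4 ^ c2) ^ 20 = 26 ^ 20 = 06
byte 7: (62 ^ 92) ^ 43 = f0 ^ 43 = b3
byte 8: (4b ^ 79) ^ 61 = 32 ^ 61 = 53
byte 9: (8a ^ 8a) ^ 69 = 00 ^ 69 = 69
byte 10: (e1 ^ 59) ^ 72 = b8 ^ 72 = ca
byte 11: (0e ^ 75) ^ 6f = 7b ^ 6f = 14
byte 12: (14 ^ 8e) ^ 20 = 9a ^ 20 = ba

11010100 01101000 10110101 01000101 10000111 10010001 00000110 10110011 01010011 01101001 11001010 00010100 10111010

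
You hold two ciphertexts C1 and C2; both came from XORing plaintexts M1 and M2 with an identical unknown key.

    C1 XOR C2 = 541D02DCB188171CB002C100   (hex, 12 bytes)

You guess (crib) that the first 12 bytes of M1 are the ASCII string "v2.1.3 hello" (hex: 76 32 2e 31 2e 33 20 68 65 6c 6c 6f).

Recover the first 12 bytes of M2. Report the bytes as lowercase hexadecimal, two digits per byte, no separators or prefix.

222f2ced9fbb3774d56ead6f

Since C1 ⊕ C2 = M1 ⊕ M2, XORing with the guessed M1 bytes yields the corresponding M2 bytes: M2 = (C1 ⊕ C2) ⊕ M1.
54 XOR 76 = 22
1d XOR 32 = 2f
02 XOR 2e = 2c
dc XOR 31 = ed
b1 XOR 2e = 9f
88 XOR 33 = bb
17 XOR 20 = 37
1c XOR 68 = 74
b0 XOR 65 = d5
02 XOR 6c = 6e
c1 XOR 6c = ad
00 XOR 6f = 6f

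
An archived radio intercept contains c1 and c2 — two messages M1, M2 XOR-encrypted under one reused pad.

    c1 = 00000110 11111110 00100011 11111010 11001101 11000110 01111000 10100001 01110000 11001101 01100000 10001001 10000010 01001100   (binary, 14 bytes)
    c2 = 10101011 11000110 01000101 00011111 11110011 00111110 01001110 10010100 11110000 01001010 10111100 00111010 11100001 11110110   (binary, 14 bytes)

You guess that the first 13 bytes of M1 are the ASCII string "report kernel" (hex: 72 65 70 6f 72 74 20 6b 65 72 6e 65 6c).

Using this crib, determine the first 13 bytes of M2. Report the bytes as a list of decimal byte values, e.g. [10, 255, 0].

First, c1 ⊕ c2 = (M1 ⊕ K) ⊕ (M2 ⊕ K) = M1 ⊕ M2, so the key drops out. Then M2 = (M1 ⊕ M2) ⊕ M1 over the first 13 bytes.
byte 0: (06 xor ab) xor 72 = ad xor 72 = df
byte 1: (fe xor c6) xor 65 = 38 xor 65 = 5d
byte 2: (23 xor 45) xor 70 = 66 xor 70 = 16
byte 3: (fa xor 1f) xor 6f = e5 xor 6f = 8a
byte 4: (cd xor f3) xor 72 = 3e xor 72 = 4c
byte 5: (c6 xor 3e) xor 74 = f8 xor 74 = 8c
byte 6: (78 xor 4e) xor 20 = 36 xor 20 = 16
byte 7: (a1 xor 94) xor 6b = 35 xor 6b = 5e
byte 8: (70 xor f0) xor 65 = 80 xor 65 = e5
byte 9: (cd xor 4a) xor 72 = 87 xor 72 = f5
byte 10: (60 xor bc) xor 6e = dc xor 6e = b2
byte 11: (89 xor 3a) xor 65 = b3 xor 65 = d6
byte 12: (82 xor e1) xor 6c = 63 xor 6c = 0f

[223, 93, 22, 138, 76, 140, 22, 94, 229, 245, 178, 214, 15]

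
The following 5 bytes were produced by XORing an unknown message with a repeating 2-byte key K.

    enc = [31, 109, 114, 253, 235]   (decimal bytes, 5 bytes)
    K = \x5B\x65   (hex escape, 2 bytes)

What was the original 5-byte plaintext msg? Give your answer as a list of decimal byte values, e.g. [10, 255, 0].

The 2-byte key repeats, so the effective keystream is 5b 65 5b 65 5b.
byte 0: 00011111 XOR 01011011 = 01000100
byte 1: 01101101 XOR 01100101 = 00001000
byte 2: 01110010 XOR 01011011 = 00101001
byte 3: 11111101 XOR 01100101 = 10011000
byte 4: 11101011 XOR 01011011 = 10110000

[68, 8, 41, 152, 176]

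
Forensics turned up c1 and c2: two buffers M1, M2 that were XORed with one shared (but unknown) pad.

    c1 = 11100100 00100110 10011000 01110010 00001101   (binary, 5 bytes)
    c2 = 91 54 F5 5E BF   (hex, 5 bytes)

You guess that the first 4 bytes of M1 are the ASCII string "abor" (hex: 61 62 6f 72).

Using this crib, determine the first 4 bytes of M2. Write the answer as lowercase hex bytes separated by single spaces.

14 10 02 5e

First, c1 ⊕ c2 = (M1 ⊕ K) ⊕ (M2 ⊕ K) = M1 ⊕ M2, so the key drops out. Then M2 = (M1 ⊕ M2) ⊕ M1 over the first 4 bytes.
byte 0: (e4 XOR 91) XOR 61 = 75 XOR 61 = 14
byte 1: (26 XOR 54) XOR 62 = 72 XOR 62 = 10
byte 2: (98 XOR f5) XOR 6f = 6d XOR 6f = 02
byte 3: (72 XOR 5e) XOR 72 = 2c XOR 72 = 5e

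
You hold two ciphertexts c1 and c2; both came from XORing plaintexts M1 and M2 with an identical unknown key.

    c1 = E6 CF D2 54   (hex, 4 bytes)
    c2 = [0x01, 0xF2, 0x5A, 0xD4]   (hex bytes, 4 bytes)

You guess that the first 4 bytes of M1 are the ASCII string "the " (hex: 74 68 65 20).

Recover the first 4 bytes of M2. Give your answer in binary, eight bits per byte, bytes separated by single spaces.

10010011 01010101 11101101 10100000

First, c1 ⊕ c2 = (M1 ⊕ K) ⊕ (M2 ⊕ K) = M1 ⊕ M2, so the key drops out. Then M2 = (M1 ⊕ M2) ⊕ M1 over the first 4 bytes.
byte 0: (e6 ⊕ 01) ⊕ 74 = e7 ⊕ 74 = 93
byte 1: (cf ⊕ f2) ⊕ 68 = 3d ⊕ 68 = 55
byte 2: (d2 ⊕ 5a) ⊕ 65 = 88 ⊕ 65 = ed
byte 3: (54 ⊕ d4) ⊕ 20 = 80 ⊕ 20 = a0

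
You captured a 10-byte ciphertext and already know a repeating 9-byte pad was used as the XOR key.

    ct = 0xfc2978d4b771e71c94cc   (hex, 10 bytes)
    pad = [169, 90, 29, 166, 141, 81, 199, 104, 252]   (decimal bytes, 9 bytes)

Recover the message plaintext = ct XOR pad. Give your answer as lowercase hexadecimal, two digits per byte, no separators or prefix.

The 9-byte key repeats, so the effective keystream is a9 5a 1d a6 8d 51 c7 68 fc a9.
byte 0: fc XOR a9 = 55
byte 1: 29 XOR 5a = 73
byte 2: 78 XOR 1d = 65
byte 3: d4 XOR a6 = 72
byte 4: b7 XOR 8d = 3a
byte 5: 71 XOR 51 = 20
byte 6: e7 XOR c7 = 20
byte 7: 1c XOR 68 = 74
byte 8: 94 XOR fc = 68
byte 9: cc XOR a9 = 65

557365723a2020746865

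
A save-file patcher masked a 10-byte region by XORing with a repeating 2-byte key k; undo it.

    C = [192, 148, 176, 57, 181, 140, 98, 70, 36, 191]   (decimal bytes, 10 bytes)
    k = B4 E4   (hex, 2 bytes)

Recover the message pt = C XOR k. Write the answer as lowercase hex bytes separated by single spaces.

The 2-byte key repeats, so the effective keystream is b4 e4 b4 e4 b4 e4 b4 e4 b4 e4.
byte 0: c0 ^ b4 = 74
byte 1: 94 ^ e4 = 70
byte 2: b0 ^ b4 = 04
byte 3: 39 ^ e4 = dd
byte 4: b5 ^ b4 = 01
byte 5: 8c ^ e4 = 68
byte 6: 62 ^ b4 = d6
byte 7: 46 ^ e4 = a2
byte 8: 24 ^ b4 = 90
byte 9: bf ^ e4 = 5b

74 70 04 dd 01 68 d6 a2 90 5b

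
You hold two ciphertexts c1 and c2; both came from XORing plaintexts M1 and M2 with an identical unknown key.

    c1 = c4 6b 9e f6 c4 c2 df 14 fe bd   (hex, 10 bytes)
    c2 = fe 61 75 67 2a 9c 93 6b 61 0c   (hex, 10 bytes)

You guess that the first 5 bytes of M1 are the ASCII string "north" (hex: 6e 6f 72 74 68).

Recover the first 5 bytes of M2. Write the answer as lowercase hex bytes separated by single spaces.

54 65 99 e5 86

First, c1 ⊕ c2 = (M1 ⊕ K) ⊕ (M2 ⊕ K) = M1 ⊕ M2, so the key drops out. Then M2 = (M1 ⊕ M2) ⊕ M1 over the first 5 bytes.
byte 0: (c4 ^ fe) ^ 6e = 3a ^ 6e = 54
byte 1: (6b ^ 61) ^ 6f = 0a ^ 6f = 65
byte 2: (9e ^ 75) ^ 72 = eb ^ 72 = 99
byte 3: (f6 ^ 67) ^ 74 = 91 ^ 74 = e5
byte 4: (c4 ^ 2a) ^ 68 = ee ^ 68 = 86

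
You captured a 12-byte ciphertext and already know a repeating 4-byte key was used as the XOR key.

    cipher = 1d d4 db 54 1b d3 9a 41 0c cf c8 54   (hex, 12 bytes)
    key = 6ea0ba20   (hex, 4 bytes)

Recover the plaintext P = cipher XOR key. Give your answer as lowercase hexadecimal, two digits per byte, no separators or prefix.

7374617475732061626f7274

The 4-byte key repeats, so the effective keystream is 6e a0 ba 20 6e a0 ba 20 6e a0 ba 20.
byte 0: 1d ^ 6e = 73
byte 1: d4 ^ a0 = 74
byte 2: db ^ ba = 61
byte 3: 54 ^ 20 = 74
byte 4: 1b ^ 6e = 75
byte 5: d3 ^ a0 = 73
byte 6: 9a ^ ba = 20
byte 7: 41 ^ 20 = 61
byte 8: 0c ^ 6e = 62
byte 9: cf ^ a0 = 6f
byte 10: c8 ^ ba = 72
byte 11: 54 ^ 20 = 74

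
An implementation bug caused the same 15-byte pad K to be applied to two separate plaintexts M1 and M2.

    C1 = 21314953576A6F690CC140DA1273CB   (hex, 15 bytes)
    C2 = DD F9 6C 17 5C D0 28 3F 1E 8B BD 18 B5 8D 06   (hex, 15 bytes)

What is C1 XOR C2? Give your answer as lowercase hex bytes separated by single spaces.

fc c8 25 44 0b ba 47 56 12 4a fd c2 a7 fe cd

C1 ⊕ C2 = (M1 ⊕ K) ⊕ (M2 ⊕ K) = M1 ⊕ M2 — the shared key cancels under XOR.
00100001 XOR 11011101 = 11111100
00110001 XOR 11111001 = 11001000
01001001 XOR 01101100 = 00100101
01010011 XOR 00010111 = 01000100
01010111 XOR 01011100 = 00001011
01101010 XOR 11010000 = 10111010
01101111 XOR 00101000 = 01000111
01101001 XOR 00111111 = 01010110
00001100 XOR 00011110 = 00010010
11000001 XOR 10001011 = 01001010
01000000 XOR 10111101 = 11111101
11011010 XOR 00011000 = 11000010
00010010 XOR 10110101 = 10100111
01110011 XOR 10001101 = 11111110
11001011 XOR 00000110 = 11001101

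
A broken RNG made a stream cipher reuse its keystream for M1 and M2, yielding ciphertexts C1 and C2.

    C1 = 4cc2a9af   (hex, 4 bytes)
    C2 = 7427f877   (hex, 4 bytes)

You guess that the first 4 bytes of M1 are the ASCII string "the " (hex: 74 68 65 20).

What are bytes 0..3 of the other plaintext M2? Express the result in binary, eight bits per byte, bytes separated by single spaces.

First, C1 ⊕ C2 = (M1 ⊕ K) ⊕ (M2 ⊕ K) = M1 ⊕ M2, so the key drops out. Then M2 = (M1 ⊕ M2) ⊕ M1 over the first 4 bytes.
byte 0: (4c XOR 74) XOR 74 = 38 XOR 74 = 4c
byte 1: (c2 XOR 27) XOR 68 = e5 XOR 68 = 8d
byte 2: (a9 XOR f8) XOR 65 = 51 XOR 65 = 34
byte 3: (af XOR 77) XOR 20 = d8 XOR 20 = f8

01001100 10001101 00110100 11111000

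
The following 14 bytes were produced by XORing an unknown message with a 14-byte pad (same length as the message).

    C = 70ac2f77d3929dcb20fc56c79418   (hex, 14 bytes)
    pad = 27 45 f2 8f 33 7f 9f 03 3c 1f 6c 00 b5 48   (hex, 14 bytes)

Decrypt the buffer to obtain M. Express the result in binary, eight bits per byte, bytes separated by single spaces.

01010111 11101001 11011101 11111000 11100000 11101101 00000010 11001000 00011100 11100011 00111010 11000111 00100001 01010000

70 xor 27 = 57
ac xor 45 = e9
2f xor f2 = dd
77 xor 8f = f8
d3 xor 33 = e0
92 xor 7f = ed
9d xor 9f = 02
cb xor 03 = c8
20 xor 3c = 1c
fc xor 1f = e3
56 xor 6c = 3a
c7 xor 00 = c7
94 xor b5 = 21
18 xor 48 = 50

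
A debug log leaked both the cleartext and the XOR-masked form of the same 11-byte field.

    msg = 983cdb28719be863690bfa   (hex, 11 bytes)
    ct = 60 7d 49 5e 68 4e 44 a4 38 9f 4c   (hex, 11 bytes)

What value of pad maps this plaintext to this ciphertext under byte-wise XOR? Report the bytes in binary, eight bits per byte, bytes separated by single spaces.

Since ct = msg ⊕ pad, XORing both sides with msg gives pad = msg ⊕ ct.
98 xor 60 = f8
3c xor 7d = 41
db xor 49 = 92
28 xor 5e = 76
71 xor 68 = 19
9b xor 4e = d5
e8 xor 44 = ac
63 xor a4 = c7
69 xor 38 = 51
0b xor 9f = 94
fa xor 4c = b6

11111000 01000001 10010010 01110110 00011001 11010101 10101100 11000111 01010001 10010100 10110110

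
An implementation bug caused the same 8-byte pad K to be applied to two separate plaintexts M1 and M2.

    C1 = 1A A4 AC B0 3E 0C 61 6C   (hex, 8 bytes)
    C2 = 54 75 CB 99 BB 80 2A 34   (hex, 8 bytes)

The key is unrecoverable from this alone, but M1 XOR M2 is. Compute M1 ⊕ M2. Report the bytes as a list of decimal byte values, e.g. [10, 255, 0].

[78, 209, 103, 41, 133, 140, 75, 88]

C1 ⊕ C2 = (M1 ⊕ K) ⊕ (M2 ⊕ K) = M1 ⊕ M2 — the shared key cancels under XOR.
byte 0: 00011010 ^ 01010100 = 01001110
byte 1: 10100100 ^ 01110101 = 11010001
byte 2: 10101100 ^ 11001011 = 01100111
byte 3: 10110000 ^ 10011001 = 00101001
byte 4: 00111110 ^ 10111011 = 10000101
byte 5: 00001100 ^ 10000000 = 10001100
byte 6: 01100001 ^ 00101010 = 01001011
byte 7: 01101100 ^ 00110100 = 01011000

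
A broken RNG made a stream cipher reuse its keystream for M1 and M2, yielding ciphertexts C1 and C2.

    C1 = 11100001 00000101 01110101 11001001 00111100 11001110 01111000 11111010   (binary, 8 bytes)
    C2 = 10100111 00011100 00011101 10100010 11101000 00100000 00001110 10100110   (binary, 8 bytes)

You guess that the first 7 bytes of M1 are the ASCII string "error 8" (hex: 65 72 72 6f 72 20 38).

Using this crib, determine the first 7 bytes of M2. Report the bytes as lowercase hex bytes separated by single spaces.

23 6b 1a 04 a6 ce 4e

First, C1 ⊕ C2 = (M1 ⊕ K) ⊕ (M2 ⊕ K) = M1 ⊕ M2, so the key drops out. Then M2 = (M1 ⊕ M2) ⊕ M1 over the first 7 bytes.
byte 0: (e1 XOR a7) XOR 65 = 46 XOR 65 = 23
byte 1: (05 XOR 1c) XOR 72 = 19 XOR 72 = 6b
byte 2: (75 XOR 1d) XOR 72 = 68 XOR 72 = 1a
byte 3: (c9 XOR a2) XOR 6f = 6b XOR 6f = 04
byte 4: (3c XOR e8) XOR 72 = d4 XOR 72 = a6
byte 5: (ce XOR 20) XOR 20 = ee XOR 20 = ce
byte 6: (78 XOR 0e) XOR 38 = 76 XOR 38 = 4e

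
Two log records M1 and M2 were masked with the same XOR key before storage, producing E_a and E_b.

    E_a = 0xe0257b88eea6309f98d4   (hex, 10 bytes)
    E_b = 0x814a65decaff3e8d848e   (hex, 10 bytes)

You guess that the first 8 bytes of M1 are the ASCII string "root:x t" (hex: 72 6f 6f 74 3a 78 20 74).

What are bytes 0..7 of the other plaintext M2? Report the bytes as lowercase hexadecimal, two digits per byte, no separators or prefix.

First, E_a ⊕ E_b = (M1 ⊕ K) ⊕ (M2 ⊕ K) = M1 ⊕ M2, so the key drops out. Then M2 = (M1 ⊕ M2) ⊕ M1 over the first 8 bytes.
byte 0: (e0 ⊕ 81) ⊕ 72 = 61 ⊕ 72 = 13
byte 1: (25 ⊕ 4a) ⊕ 6f = 6f ⊕ 6f = 00
byte 2: (7b ⊕ 65) ⊕ 6f = 1e ⊕ 6f = 71
byte 3: (88 ⊕ de) ⊕ 74 = 56 ⊕ 74 = 22
byte 4: (ee ⊕ ca) ⊕ 3a = 24 ⊕ 3a = 1e
byte 5: (a6 ⊕ ff) ⊕ 78 = 59 ⊕ 78 = 21
byte 6: (30 ⊕ 3e) ⊕ 20 = 0e ⊕ 20 = 2e
byte 7: (9f ⊕ 8d) ⊕ 74 = 12 ⊕ 74 = 66

130071221e212e66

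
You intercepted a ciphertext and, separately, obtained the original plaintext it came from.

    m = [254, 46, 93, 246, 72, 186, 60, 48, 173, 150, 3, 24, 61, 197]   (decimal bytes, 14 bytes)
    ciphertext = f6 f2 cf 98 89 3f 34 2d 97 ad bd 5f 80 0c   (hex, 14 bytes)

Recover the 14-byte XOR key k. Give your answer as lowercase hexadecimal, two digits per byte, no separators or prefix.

Since ciphertext = m ⊕ k, XORing both sides with m gives k = m ⊕ ciphertext.
fe ^ f6 = 08
2e ^ f2 = dc
5d ^ cf = 92
f6 ^ 98 = 6e
48 ^ 89 = c1
ba ^ 3f = 85
3c ^ 34 = 08
30 ^ 2d = 1d
ad ^ 97 = 3a
96 ^ ad = 3b
03 ^ bd = be
18 ^ 5f = 47
3d ^ 80 = bd
c5 ^ 0c = c9

08dc926ec185081d3a3bbe47bdc9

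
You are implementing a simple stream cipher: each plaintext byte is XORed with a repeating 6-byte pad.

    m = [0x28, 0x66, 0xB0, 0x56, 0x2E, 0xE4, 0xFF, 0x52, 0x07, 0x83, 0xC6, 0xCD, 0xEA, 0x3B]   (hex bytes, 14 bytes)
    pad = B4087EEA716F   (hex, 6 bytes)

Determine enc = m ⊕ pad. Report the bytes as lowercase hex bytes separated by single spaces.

9c 6e ce bc 5f 8b 4b 5a 79 69 b7 a2 5e 33

The 6-byte key repeats, so the effective keystream is b4 08 7e ea 71 6f b4 08 7e ea 71 6f b4 08.
byte 0: 00101000 XOR 10110100 = 10011100
byte 1: 01100110 XOR 00001000 = 01101110
byte 2: 10110000 XOR 01111110 = 11001110
byte 3: 01010110 XOR 11101010 = 10111100
byte 4: 00101110 XOR 01110001 = 01011111
byte 5: 11100100 XOR 01101111 = 10001011
byte 6: 11111111 XOR 10110100 = 01001011
byte 7: 01010010 XOR 00001000 = 01011010
byte 8: 00000111 XOR 01111110 = 01111001
byte 9: 10000011 XOR 11101010 = 01101001
byte 10: 11000110 XOR 01110001 = 10110111
byte 11: 11001101 XOR 01101111 = 10100010
byte 12: 11101010 XOR 10110100 = 01011110
byte 13: 00111011 XOR 00001000 = 00110011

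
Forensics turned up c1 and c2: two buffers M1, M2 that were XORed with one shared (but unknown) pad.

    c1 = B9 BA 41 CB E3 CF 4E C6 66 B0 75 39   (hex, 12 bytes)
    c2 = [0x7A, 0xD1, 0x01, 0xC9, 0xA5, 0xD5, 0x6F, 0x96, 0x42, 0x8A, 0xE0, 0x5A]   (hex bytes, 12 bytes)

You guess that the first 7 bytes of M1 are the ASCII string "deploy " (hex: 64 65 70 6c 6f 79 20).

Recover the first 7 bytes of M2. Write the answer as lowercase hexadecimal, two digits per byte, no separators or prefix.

First, c1 ⊕ c2 = (M1 ⊕ K) ⊕ (M2 ⊕ K) = M1 ⊕ M2, so the key drops out. Then M2 = (M1 ⊕ M2) ⊕ M1 over the first 7 bytes.
byte 0: (b9 ^ 7a) ^ 64 = c3 ^ 64 = a7
byte 1: (ba ^ d1) ^ 65 = 6b ^ 65 = 0e
byte 2: (41 ^ 01) ^ 70 = 40 ^ 70 = 30
byte 3: (cb ^ c9) ^ 6c = 02 ^ 6c = 6e
byte 4: (e3 ^ a5) ^ 6f = 46 ^ 6f = 29
byte 5: (cf ^ d5) ^ 79 = 1a ^ 79 = 63
byte 6: (4e ^ 6f) ^ 20 = 21 ^ 20 = 01

a70e306e296301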